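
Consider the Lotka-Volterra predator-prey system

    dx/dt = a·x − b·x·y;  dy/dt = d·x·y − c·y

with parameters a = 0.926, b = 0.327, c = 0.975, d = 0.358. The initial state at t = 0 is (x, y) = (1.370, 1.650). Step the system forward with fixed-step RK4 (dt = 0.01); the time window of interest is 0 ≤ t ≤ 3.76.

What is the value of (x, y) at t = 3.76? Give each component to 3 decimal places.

(x, y) = (4.289, 4.992)

t=0.000: state=(1.370, 1.650)
step 1 (dt=0.01): k1=(0.529, -0.799), k2=(0.532, -0.796), k3=(0.532, -0.796), k4=(0.535, -0.793); state += dt/6·(k1+2k2+2k3+k4)
t=0.010: state=(1.375, 1.642)
t=0.020: state=(1.381, 1.634)
t=0.030: state=(1.386, 1.626)
continuing one RK4 step at a time; state shown every 20 steps (Δt=0.2):
t=0.200: state=(1.487, 1.504)
t=0.400: state=(1.629, 1.383)
t=0.600: state=(1.797, 1.286)
t=0.800: state=(1.993, 1.212)
t=1.000: state=(2.220, 1.159)
t=1.200: state=(2.479, 1.129)
t=1.400: state=(2.772, 1.120)
t=1.600: state=(3.099, 1.137)
t=1.800: state=(3.458, 1.183)
t=2.000: state=(3.842, 1.264)
t=2.200: state=(4.241, 1.389)
t=2.400: state=(4.634, 1.571)
t=2.600: state=(4.993, 1.825)
t=2.800: state=(5.276, 2.170)
t=3.000: state=(5.432, 2.623)
t=3.200: state=(5.409, 3.185)
t=3.400: state=(5.176, 3.833)
t=3.600: state=(4.743, 4.504)
t=3.760: state=(4.289, 4.992)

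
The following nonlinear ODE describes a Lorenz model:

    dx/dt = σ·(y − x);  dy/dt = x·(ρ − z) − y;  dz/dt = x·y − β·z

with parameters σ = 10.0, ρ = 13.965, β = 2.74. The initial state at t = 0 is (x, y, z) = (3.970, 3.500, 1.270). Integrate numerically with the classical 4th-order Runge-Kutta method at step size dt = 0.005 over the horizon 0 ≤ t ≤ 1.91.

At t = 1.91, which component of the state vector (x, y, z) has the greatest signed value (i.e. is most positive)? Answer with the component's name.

largest component: z

t=0.000: state=(3.970, 3.500, 1.270)
step 1 (dt=0.005): k1=(-4.700, 46.899, 10.415), k2=(-3.410, 46.530, 10.767), k3=(-3.452, 46.568, 10.772), k4=(-2.199, 46.234, 11.128); state += dt/6·(k1+2k2+2k3+k4)
t=0.005: state=(3.953, 3.733, 1.324)
t=0.010: state=(3.948, 3.963, 1.381)
t=0.015: state=(3.954, 4.190, 1.442)
continuing one RK4 step at a time; state shown every 20 steps (Δt=0.1):
t=0.100: state=(5.354, 8.122, 3.297)
t=0.200: state=(8.855, 12.615, 9.220)
t=0.300: state=(11.199, 11.167, 18.507)
t=0.400: state=(8.444, 3.820, 20.704)
t=0.500: state=(4.038, 0.488, 16.725)
t=0.600: state=(1.623, 0.198, 12.773)
t=0.700: state=(0.813, 0.459, 9.742)
t=0.800: state=(0.706, 0.788, 7.446)
t=0.900: state=(0.925, 1.279, 5.734)
t=1.000: state=(1.439, 2.141, 4.535)
t=1.100: state=(2.408, 3.697, 3.937)
t=1.200: state=(4.137, 6.363, 4.437)
t=1.300: state=(6.870, 10.000, 7.404)
t=1.400: state=(9.709, 11.655, 13.992)
t=1.500: state=(9.651, 7.473, 19.313)
t=1.600: state=(6.362, 2.736, 18.130)
t=1.700: state=(3.420, 1.327, 14.546)
t=1.800: state=(2.104, 1.443, 11.363)
t=1.900: state=(1.880, 2.016, 8.927)
t=1.910: state=(1.896, 2.093, 8.724)
compare at T: x=1.896, y=2.093, z=8.724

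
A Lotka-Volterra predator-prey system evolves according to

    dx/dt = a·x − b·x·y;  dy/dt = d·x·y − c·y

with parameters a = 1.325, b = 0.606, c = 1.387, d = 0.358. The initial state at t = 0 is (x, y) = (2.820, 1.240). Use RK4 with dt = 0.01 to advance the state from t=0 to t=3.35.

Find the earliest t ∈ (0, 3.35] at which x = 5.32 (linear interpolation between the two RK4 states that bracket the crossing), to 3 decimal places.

t = 1.024

t=0.000: state=(2.820, 1.240)
step 1 (dt=0.01): k1=(1.617, -0.468), k2=(1.626, -0.464), k3=(1.626, -0.464), k4=(1.635, -0.459); state += dt/6·(k1+2k2+2k3+k4)
t=0.010: state=(2.836, 1.235)
t=0.020: state=(2.853, 1.231)
t=0.030: state=(2.869, 1.226)
continuing one RK4 step at a time; state shown every 20 steps (Δt=0.2):
t=0.200: state=(3.178, 1.164)
t=0.400: state=(3.608, 1.124)
t=0.600: state=(4.106, 1.122)
t=0.800: state=(4.661, 1.164)
t=1.000: state=(5.250, 1.257)
t=1.020: state=(5.309, 1.270)
next step: t=1.030: state=(5.338, 1.277) — x has crossed 5.32
linear interpolation between t=1.020 (5.30856) and t=1.030 (5.33802) → t≈1.024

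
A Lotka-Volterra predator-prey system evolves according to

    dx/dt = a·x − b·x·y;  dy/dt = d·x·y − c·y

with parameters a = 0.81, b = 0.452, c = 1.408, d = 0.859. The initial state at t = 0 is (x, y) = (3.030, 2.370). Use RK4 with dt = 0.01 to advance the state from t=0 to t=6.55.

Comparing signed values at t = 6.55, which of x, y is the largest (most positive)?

largest component: y

t=0.000: state=(3.030, 2.370)
step 1 (dt=0.01): k1=(-0.792, 2.832), k2=(-0.810, 2.840), k3=(-0.810, 2.840), k4=(-0.828, 2.849); state += dt/6·(k1+2k2+2k3+k4)
t=0.010: state=(3.022, 2.398)
t=0.020: state=(3.013, 2.427)
t=0.030: state=(3.005, 2.456)
continuing one RK4 step at a time; state shown every 25 steps (Δt=0.25):
t=0.250: state=(2.724, 3.103)
t=0.500: state=(2.262, 3.734)
t=0.750: state=(1.778, 4.048)
t=1.000: state=(1.378, 3.987)
t=1.250: state=(1.094, 3.649)
t=1.500: state=(0.910, 3.178)
t=1.750: state=(0.800, 2.682)
t=2.000: state=(0.743, 2.225)
t=2.250: state=(0.724, 1.830)
t=2.500: state=(0.735, 1.505)
t=2.750: state=(0.771, 1.244)
t=3.000: state=(0.830, 1.038)
t=3.250: state=(0.912, 0.880)
t=3.500: state=(1.019, 0.761)
t=3.750: state=(1.150, 0.675)
t=4.000: state=(1.310, 0.618)
t=4.250: state=(1.498, 0.587)
t=4.500: state=(1.718, 0.583)
t=4.750: state=(1.967, 0.609)
t=5.000: state=(2.241, 0.672)
t=5.250: state=(2.528, 0.789)
t=5.500: state=(2.803, 0.984)
t=5.750: state=(3.021, 1.296)
t=6.000: state=(3.117, 1.766)
t=6.250: state=(3.018, 2.410)
t=6.500: state=(2.701, 3.144)
t=6.550: state=(2.615, 3.284)
compare at T: x=2.615, y=3.284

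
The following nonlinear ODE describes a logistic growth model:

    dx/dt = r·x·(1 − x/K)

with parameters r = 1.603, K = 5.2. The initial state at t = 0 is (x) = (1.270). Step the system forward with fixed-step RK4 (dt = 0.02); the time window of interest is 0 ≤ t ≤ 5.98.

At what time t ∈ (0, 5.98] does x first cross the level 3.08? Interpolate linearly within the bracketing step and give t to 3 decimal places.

t = 0.938

t=0.000: state=(1.270)
step 1 (dt=0.02): k1=(1.539), k2=(1.551), k3=(1.551), k4=(1.564); state += dt/6·(k1+2k2+2k3+k4)
t=0.020: state=(1.301)
t=0.040: state=(1.333)
t=0.060: state=(1.365)
continuing one RK4 step at a time; state shown every 10 steps (Δt=0.2):
t=0.200: state=(1.602)
t=0.400: state=(1.977)
t=0.600: state=(2.382)
t=0.800: state=(2.798)
t=0.920: state=(3.044)
next step: t=0.940: state=(3.085) — x has crossed 3.08
linear interpolation between t=0.920 (3.04428) and t=0.940 (3.08462) → t≈0.938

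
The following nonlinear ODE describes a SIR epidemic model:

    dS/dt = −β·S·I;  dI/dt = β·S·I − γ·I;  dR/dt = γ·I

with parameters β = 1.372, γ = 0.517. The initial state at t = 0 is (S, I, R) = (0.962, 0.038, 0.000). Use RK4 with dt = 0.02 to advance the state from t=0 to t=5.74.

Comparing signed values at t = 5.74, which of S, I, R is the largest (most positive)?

t=0.000: state=(0.962, 0.038, 0.000)
step 1 (dt=0.02): k1=(-0.050, 0.031, 0.020), k2=(-0.051, 0.031, 0.020), k3=(-0.051, 0.031, 0.020), k4=(-0.051, 0.031, 0.020); state += dt/6·(k1+2k2+2k3+k4)
t=0.020: state=(0.961, 0.039, 0.000)
t=0.040: state=(0.960, 0.039, 0.001)
t=0.060: state=(0.959, 0.040, 0.001)
continuing one RK4 step at a time; state shown every 10 steps (Δt=0.2):
t=0.200: state=(0.951, 0.045, 0.004)
t=0.400: state=(0.939, 0.052, 0.009)
t=0.600: state=(0.924, 0.061, 0.015)
t=0.800: state=(0.908, 0.070, 0.022)
t=1.000: state=(0.889, 0.081, 0.030)
t=1.200: state=(0.868, 0.093, 0.039)
t=1.400: state=(0.845, 0.106, 0.049)
t=1.600: state=(0.819, 0.120, 0.061)
t=1.800: state=(0.791, 0.135, 0.074)
t=2.000: state=(0.760, 0.151, 0.089)
t=2.200: state=(0.728, 0.167, 0.105)
t=2.400: state=(0.694, 0.183, 0.123)
t=2.600: state=(0.658, 0.199, 0.143)
t=2.800: state=(0.622, 0.214, 0.164)
t=3.000: state=(0.586, 0.227, 0.187)
t=3.200: state=(0.549, 0.240, 0.211)
t=3.400: state=(0.513, 0.250, 0.237)
t=3.600: state=(0.479, 0.258, 0.263)
t=3.800: state=(0.446, 0.264, 0.290)
t=4.000: state=(0.414, 0.268, 0.317)
t=4.200: state=(0.385, 0.270, 0.345)
t=4.400: state=(0.357, 0.269, 0.373)
t=4.600: state=(0.332, 0.267, 0.401)
t=4.800: state=(0.309, 0.263, 0.428)
t=5.000: state=(0.287, 0.257, 0.455)
t=5.200: state=(0.268, 0.250, 0.482)
t=5.400: state=(0.250, 0.242, 0.507)
t=5.600: state=(0.235, 0.234, 0.532)
t=5.740: state=(0.224, 0.227, 0.548)
compare at T: S=0.224, I=0.227, R=0.548

largest component: R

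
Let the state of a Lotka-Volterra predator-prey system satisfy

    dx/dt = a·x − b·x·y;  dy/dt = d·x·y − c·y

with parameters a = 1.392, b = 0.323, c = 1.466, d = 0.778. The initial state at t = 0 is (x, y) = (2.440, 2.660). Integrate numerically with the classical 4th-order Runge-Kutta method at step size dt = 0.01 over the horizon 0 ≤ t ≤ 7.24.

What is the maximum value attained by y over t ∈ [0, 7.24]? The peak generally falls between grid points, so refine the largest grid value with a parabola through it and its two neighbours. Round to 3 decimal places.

max y = 6.988

t=0.000: state=(2.440, 2.660)
step 1 (dt=0.01): k1=(1.300, 1.150), k2=(1.299, 1.166), k3=(1.299, 1.166), k4=(1.298, 1.182); state += dt/6·(k1+2k2+2k3+k4)
t=0.010: state=(2.453, 2.672)
t=0.020: state=(2.466, 2.684)
t=0.030: state=(2.479, 2.696)
continuing one RK4 step at a time; state shown every 25 steps (Δt=0.25):
t=0.250: state=(2.748, 3.056)
t=0.500: state=(2.968, 3.701)
t=0.750: state=(3.010, 4.604)
t=1.000: state=(2.819, 5.647)
t=1.250: state=(2.435, 6.539)
t=1.500: state=(1.992, 6.969)
t=1.750: state=(1.609, 6.846)
t=2.000: state=(1.337, 6.308)
t=2.250: state=(1.171, 5.572)
t=2.500: state=(1.091, 4.807)
t=2.750: state=(1.079, 4.111)
t=3.000: state=(1.124, 3.527)
t=3.250: state=(1.220, 3.068)
t=3.500: state=(1.368, 2.733)
t=3.750: state=(1.569, 2.519)
t=4.000: state=(1.821, 2.426)
t=4.250: state=(2.119, 2.465)
t=4.500: state=(2.443, 2.663)
t=4.750: state=(2.750, 3.061)
t=5.000: state=(2.969, 3.708)
t=5.250: state=(3.010, 4.613)
t=5.500: state=(2.816, 5.656)
t=5.750: state=(2.431, 6.545)
t=6.000: state=(1.988, 6.971)
t=6.250: state=(1.606, 6.842)
t=6.500: state=(1.335, 6.301)
t=6.750: state=(1.170, 5.564)
t=7.000: state=(1.091, 4.800)
t=7.240: state=(1.079, 4.131)
largest grid value and its neighbours: y(6.050)=6.98741, y(6.060)=6.98802, y(6.070)=6.98773
parabola through these three points peaks at t≈6.062 with y≈6.98803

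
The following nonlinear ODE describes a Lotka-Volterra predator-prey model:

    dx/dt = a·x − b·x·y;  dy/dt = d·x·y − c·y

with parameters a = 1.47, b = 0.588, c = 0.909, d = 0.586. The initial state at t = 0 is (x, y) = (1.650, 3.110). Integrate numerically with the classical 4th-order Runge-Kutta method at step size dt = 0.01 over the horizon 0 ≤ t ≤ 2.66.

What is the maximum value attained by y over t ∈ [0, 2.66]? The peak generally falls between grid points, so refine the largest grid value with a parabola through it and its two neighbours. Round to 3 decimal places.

t=0.000: state=(1.650, 3.110)
step 1 (dt=0.01): k1=(-0.592, 0.180), k2=(-0.592, 0.175), k3=(-0.592, 0.175), k4=(-0.591, 0.169); state += dt/6·(k1+2k2+2k3+k4)
t=0.010: state=(1.644, 3.112)
t=0.020: state=(1.638, 3.113)
t=0.030: state=(1.632, 3.115)
continuing one RK4 step at a time; state shown every 10 steps (Δt=0.1):
t=0.100: state=(1.591, 3.123)
t=0.200: state=(1.534, 3.125)
t=0.300: state=(1.479, 3.116)
t=0.400: state=(1.427, 3.098)
t=0.500: state=(1.379, 3.072)
t=0.600: state=(1.334, 3.037)
t=0.700: state=(1.294, 2.995)
t=0.800: state=(1.259, 2.947)
t=0.900: state=(1.228, 2.894)
t=1.000: state=(1.202, 2.838)
t=1.100: state=(1.180, 2.778)
t=1.200: state=(1.163, 2.717)
t=1.300: state=(1.151, 2.655)
t=1.400: state=(1.142, 2.593)
t=1.500: state=(1.138, 2.531)
t=1.600: state=(1.138, 2.471)
t=1.700: state=(1.142, 2.412)
t=1.800: state=(1.150, 2.355)
t=1.900: state=(1.162, 2.301)
t=2.000: state=(1.177, 2.250)
t=2.100: state=(1.196, 2.203)
t=2.200: state=(1.219, 2.159)
t=2.300: state=(1.245, 2.119)
t=2.400: state=(1.275, 2.083)
t=2.500: state=(1.308, 2.051)
t=2.600: state=(1.344, 2.024)
t=2.660: state=(1.367, 2.010)
largest grid value and its neighbours: y(0.160)=3.12514, y(0.170)=3.12519, y(0.180)=3.12513
parabola through these three points peaks at t≈0.169 with y≈3.12519

max y = 3.125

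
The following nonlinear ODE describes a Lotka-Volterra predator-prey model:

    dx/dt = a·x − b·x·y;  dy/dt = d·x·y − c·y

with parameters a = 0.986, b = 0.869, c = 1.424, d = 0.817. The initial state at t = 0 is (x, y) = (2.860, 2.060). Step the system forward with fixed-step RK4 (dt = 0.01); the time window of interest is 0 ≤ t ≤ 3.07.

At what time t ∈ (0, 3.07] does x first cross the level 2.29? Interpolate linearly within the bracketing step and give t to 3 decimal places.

t = 0.229

t=0.000: state=(2.860, 2.060)
step 1 (dt=0.01): k1=(-2.300, 1.880), k2=(-2.314, 1.869), k3=(-2.314, 1.869), k4=(-2.327, 1.858); state += dt/6·(k1+2k2+2k3+k4)
t=0.010: state=(2.837, 2.079)
t=0.020: state=(2.813, 2.097)
t=0.030: state=(2.790, 2.115)
continuing one RK4 step at a time; state shown every 10 steps (Δt=0.1):
t=0.100: state=(2.618, 2.235)
t=0.200: state=(2.364, 2.376)
t=0.220: state=(2.314, 2.399)
next step: t=0.230: state=(2.288, 2.410) — x has crossed 2.29
linear interpolation between t=0.220 (2.31356) and t=0.230 (2.28816) → t≈0.229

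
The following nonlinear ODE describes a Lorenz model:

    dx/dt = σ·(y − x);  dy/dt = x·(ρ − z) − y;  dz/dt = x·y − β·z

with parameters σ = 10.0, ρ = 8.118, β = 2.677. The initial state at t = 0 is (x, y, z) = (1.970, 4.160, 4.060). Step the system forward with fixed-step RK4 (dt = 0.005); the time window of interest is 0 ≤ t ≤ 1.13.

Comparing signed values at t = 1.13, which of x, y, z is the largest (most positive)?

largest component: z

t=0.000: state=(1.970, 4.160, 4.060)
step 1 (dt=0.005): k1=(21.900, 3.834, -2.673), k2=(21.448, 4.060, -2.408), k3=(21.465, 4.054, -2.414), k4=(21.029, 4.275, -2.153); state += dt/6·(k1+2k2+2k3+k4)
t=0.005: state=(2.077, 4.180, 4.048)
t=0.010: state=(2.180, 4.203, 4.038)
t=0.015: state=(2.280, 4.227, 4.031)
continuing one RK4 step at a time; state shown every 10 steps (Δt=0.05):
t=0.050: state=(2.887, 4.447, 4.047)
t=0.100: state=(3.586, 4.861, 4.250)
t=0.150: state=(4.186, 5.323, 4.649)
t=0.200: state=(4.728, 5.757, 5.228)
t=0.250: state=(5.208, 6.089, 5.957)
t=0.300: state=(5.596, 6.253, 6.780)
t=0.350: state=(5.851, 6.204, 7.608)
t=0.400: state=(5.940, 5.938, 8.338)
t=0.450: state=(5.851, 5.502, 8.877)
t=0.500: state=(5.602, 4.974, 9.171)
t=0.550: state=(5.240, 4.441, 9.216)
t=0.600: state=(4.823, 3.972, 9.049)
t=0.650: state=(4.406, 3.602, 8.730)
t=0.700: state=(4.031, 3.342, 8.318)
t=0.750: state=(3.723, 3.183, 7.865)
t=0.800: state=(3.493, 3.113, 7.409)
t=0.850: state=(3.342, 3.115, 6.976)
t=0.900: state=(3.264, 3.179, 6.587)
t=0.950: state=(3.254, 3.294, 6.254)
t=1.000: state=(3.302, 3.454, 5.988)
t=1.050: state=(3.403, 3.650, 5.794)
t=1.100: state=(3.548, 3.877, 5.680)
t=1.130: state=(3.653, 4.023, 5.652)
compare at T: x=3.653, y=4.023, z=5.652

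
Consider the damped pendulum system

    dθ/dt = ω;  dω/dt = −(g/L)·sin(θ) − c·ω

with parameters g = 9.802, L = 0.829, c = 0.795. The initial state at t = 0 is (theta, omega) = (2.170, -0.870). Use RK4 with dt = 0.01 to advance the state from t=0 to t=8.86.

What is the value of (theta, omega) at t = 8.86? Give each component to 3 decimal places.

t=0.000: state=(2.170, -0.870)
step 1 (dt=0.01): k1=(-0.870, -9.072), k2=(-0.915, -9.065), k3=(-0.915, -9.067), k4=(-0.961, -9.061); state += dt/6·(k1+2k2+2k3+k4)
t=0.010: state=(2.161, -0.961)
t=0.020: state=(2.151, -1.051)
t=0.030: state=(2.140, -1.142)
continuing one RK4 step at a time; state shown every 50 steps (Δt=0.5):
t=0.500: state=(0.620, -4.947)
t=1.000: state=(-1.223, -1.126)
t=1.500: state=(-0.501, 3.300)
t=2.000: state=(0.801, 0.838)
t=2.500: state=(0.258, -2.331)
t=3.000: state=(-0.563, -0.290)
t=3.500: state=(-0.079, 1.625)
t=4.000: state=(0.390, -0.093)
t=4.500: state=(-0.024, -1.075)
t=5.000: state=(-0.257, 0.282)
t=5.500: state=(0.070, 0.663)
t=6.000: state=(0.157, -0.332)
t=6.500: state=(-0.082, -0.373)
t=7.000: state=(-0.088, 0.305)
t=7.500: state=(0.074, 0.183)
t=8.000: state=(0.042, -0.246)
t=8.500: state=(-0.059, -0.068)
t=8.860: state=(-0.039, 0.154)

(theta, omega) = (-0.039, 0.154)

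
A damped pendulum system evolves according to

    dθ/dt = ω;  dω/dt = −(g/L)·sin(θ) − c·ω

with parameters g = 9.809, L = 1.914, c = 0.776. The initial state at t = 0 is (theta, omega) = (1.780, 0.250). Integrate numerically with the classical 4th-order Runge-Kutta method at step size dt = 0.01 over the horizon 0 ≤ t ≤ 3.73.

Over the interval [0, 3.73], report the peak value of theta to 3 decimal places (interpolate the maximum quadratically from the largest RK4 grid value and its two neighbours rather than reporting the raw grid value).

max theta = 1.786

t=0.000: state=(1.780, 0.250)
step 1 (dt=0.01): k1=(0.250, -5.207), k2=(0.224, -5.186), k3=(0.224, -5.186), k4=(0.198, -5.164); state += dt/6·(k1+2k2+2k3+k4)
t=0.010: state=(1.782, 0.198)
t=0.020: state=(1.784, 0.147)
t=0.030: state=(1.785, 0.096)
continuing one RK4 step at a time; state shown every 20 steps (Δt=0.2):
t=0.200: state=(1.731, -0.716)
t=0.400: state=(1.502, -1.559)
t=0.600: state=(1.117, -2.248)
t=0.800: state=(0.622, -2.643)
t=1.000: state=(0.091, -2.583)
t=1.200: state=(-0.380, -2.063)
t=1.400: state=(-0.715, -1.260)
t=1.600: state=(-0.880, -0.389)
t=1.800: state=(-0.876, 0.405)
t=2.000: state=(-0.729, 1.035)
t=2.200: state=(-0.478, 1.426)
t=2.400: state=(-0.178, 1.524)
t=2.600: state=(0.112, 1.329)
t=2.800: state=(0.339, 0.917)
t=3.000: state=(0.472, 0.402)
t=3.200: state=(0.500, -0.106)
t=3.400: state=(0.435, -0.524)
t=3.600: state=(0.301, -0.793)
t=3.730: state=(0.192, -0.871)
largest grid value and its neighbours: theta(0.040)=1.78588, theta(0.050)=1.78608, theta(0.060)=1.78578
parabola through these three points peaks at t≈0.049 with theta≈1.78608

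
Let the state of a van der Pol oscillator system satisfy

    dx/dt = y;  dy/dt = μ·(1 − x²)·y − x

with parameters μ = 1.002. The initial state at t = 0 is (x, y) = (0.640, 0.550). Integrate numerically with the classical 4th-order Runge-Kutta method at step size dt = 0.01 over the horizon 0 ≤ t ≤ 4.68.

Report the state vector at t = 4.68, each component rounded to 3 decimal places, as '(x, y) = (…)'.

t=0.000: state=(0.640, 0.550)
step 1 (dt=0.01): k1=(0.550, -0.315), k2=(0.548, -0.320), k3=(0.548, -0.320), k4=(0.547, -0.326); state += dt/6·(k1+2k2+2k3+k4)
t=0.010: state=(0.645, 0.547)
t=0.020: state=(0.651, 0.543)
t=0.030: state=(0.656, 0.540)
continuing one RK4 step at a time; state shown every 20 steps (Δt=0.2):
t=0.200: state=(0.742, 0.465)
t=0.400: state=(0.823, 0.339)
t=0.600: state=(0.876, 0.184)
t=0.800: state=(0.896, 0.010)
t=1.000: state=(0.879, -0.171)
t=1.200: state=(0.827, -0.357)
t=1.400: state=(0.736, -0.549)
t=1.600: state=(0.606, -0.756)
t=1.800: state=(0.432, -0.987)
t=2.000: state=(0.209, -1.252)
t=2.200: state=(-0.070, -1.543)
t=2.400: state=(-0.407, -1.811)
t=2.600: state=(-0.785, -1.932)
t=2.800: state=(-1.160, -1.753)
t=3.000: state=(-1.465, -1.266)
t=3.200: state=(-1.659, -0.671)
t=3.400: state=(-1.741, -0.174)
t=3.600: state=(-1.739, 0.171)
t=3.800: state=(-1.680, 0.400)
t=4.000: state=(-1.583, 0.565)
t=4.200: state=(-1.456, 0.703)
t=4.400: state=(-1.302, 0.840)
t=4.600: state=(-1.119, 0.996)
t=4.680: state=(-1.036, 1.069)

(x, y) = (-1.036, 1.069)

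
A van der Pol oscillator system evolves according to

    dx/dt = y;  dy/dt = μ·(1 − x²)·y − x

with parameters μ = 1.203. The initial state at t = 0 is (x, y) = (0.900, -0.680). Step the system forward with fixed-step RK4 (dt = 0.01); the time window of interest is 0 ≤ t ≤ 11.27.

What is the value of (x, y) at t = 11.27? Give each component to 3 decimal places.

(x, y) = (1.002, 2.868)

t=0.000: state=(0.900, -0.680)
step 1 (dt=0.01): k1=(-0.680, -1.055), k2=(-0.685, -1.058), k3=(-0.685, -1.058), k4=(-0.691, -1.061); state += dt/6·(k1+2k2+2k3+k4)
t=0.010: state=(0.893, -0.691)
t=0.020: state=(0.886, -0.701)
t=0.030: state=(0.879, -0.712)
continuing one RK4 step at a time; state shown every 50 steps (Δt=0.5):
t=0.500: state=(0.408, -1.348)
t=1.000: state=(-0.522, -2.376)
t=1.500: state=(-1.630, -1.472)
t=2.000: state=(-1.896, 0.119)
t=2.500: state=(-1.713, 0.532)
t=3.000: state=(-1.390, 0.763)
t=3.500: state=(-0.924, 1.149)
t=4.000: state=(-0.156, 2.047)
t=4.500: state=(1.146, 2.779)
t=5.000: state=(1.975, 0.460)
t=5.500: state=(1.932, -0.391)
t=6.000: state=(1.678, -0.605)
t=6.500: state=(1.325, -0.823)
t=7.000: state=(0.819, -1.264)
t=7.500: state=(-0.039, -2.292)
t=8.000: state=(-1.388, -2.494)
t=8.500: state=(-2.005, -0.177)
t=9.000: state=(-1.896, 0.443)
t=9.500: state=(-1.623, 0.637)
t=10.000: state=(-1.251, 0.878)
t=10.500: state=(-0.702, 1.391)
t=11.000: state=(0.251, 2.529)
t=11.270: state=(1.002, 2.868)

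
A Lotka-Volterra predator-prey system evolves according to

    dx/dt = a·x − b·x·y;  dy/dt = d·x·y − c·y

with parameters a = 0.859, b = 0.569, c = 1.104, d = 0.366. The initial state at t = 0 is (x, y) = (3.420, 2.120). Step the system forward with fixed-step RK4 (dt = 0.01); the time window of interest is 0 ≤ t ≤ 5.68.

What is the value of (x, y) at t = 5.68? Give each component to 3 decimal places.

(x, y) = (4.139, 1.642)

t=0.000: state=(3.420, 2.120)
step 1 (dt=0.01): k1=(-1.188, 0.313), k2=(-1.189, 0.309), k3=(-1.189, 0.309), k4=(-1.190, 0.304); state += dt/6·(k1+2k2+2k3+k4)
t=0.010: state=(3.408, 2.123)
t=0.020: state=(3.396, 2.126)
t=0.030: state=(3.384, 2.129)
continuing one RK4 step at a time; state shown every 20 steps (Δt=0.2):
t=0.200: state=(3.181, 2.165)
t=0.400: state=(2.951, 2.172)
t=0.600: state=(2.740, 2.145)
t=0.800: state=(2.556, 2.087)
t=1.000: state=(2.404, 2.007)
t=1.200: state=(2.284, 1.910)
t=1.400: state=(2.196, 1.804)
t=1.600: state=(2.136, 1.695)
t=1.800: state=(2.105, 1.587)
t=2.000: state=(2.099, 1.484)
t=2.200: state=(2.117, 1.388)
t=2.400: state=(2.157, 1.302)
t=2.600: state=(2.218, 1.225)
t=2.800: state=(2.300, 1.159)
t=3.000: state=(2.402, 1.103)
t=3.200: state=(2.522, 1.059)
t=3.400: state=(2.660, 1.027)
t=3.600: state=(2.814, 1.006)
t=3.800: state=(2.982, 0.997)
t=4.000: state=(3.160, 1.001)
t=4.200: state=(3.346, 1.019)
t=4.400: state=(3.532, 1.051)
t=4.600: state=(3.712, 1.098)
t=4.800: state=(3.876, 1.163)
t=5.000: state=(4.014, 1.245)
t=5.200: state=(4.114, 1.344)
t=5.400: state=(4.166, 1.460)
t=5.600: state=(4.159, 1.588)
t=5.680: state=(4.139, 1.642)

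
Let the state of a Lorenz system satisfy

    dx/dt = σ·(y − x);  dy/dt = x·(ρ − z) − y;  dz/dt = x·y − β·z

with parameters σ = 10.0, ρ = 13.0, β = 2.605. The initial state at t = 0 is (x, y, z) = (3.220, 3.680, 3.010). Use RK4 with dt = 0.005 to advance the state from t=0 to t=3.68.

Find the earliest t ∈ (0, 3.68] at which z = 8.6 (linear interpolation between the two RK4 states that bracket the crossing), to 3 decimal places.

t=0.000: state=(3.220, 3.680, 3.010)
step 1 (dt=0.005): k1=(4.600, 28.488, 4.009), k2=(5.197, 28.499, 4.255), k3=(5.183, 28.512, 4.259), k4=(5.766, 28.535, 4.511); state += dt/6·(k1+2k2+2k3+k4)
t=0.005: state=(3.246, 3.823, 3.031)
t=0.010: state=(3.278, 3.965, 3.055)
t=0.015: state=(3.315, 4.109, 3.082)
continuing one RK4 step at a time; state shown every 40 steps (Δt=0.2):
t=0.200: state=(7.254, 10.162, 7.712)
t=0.215: state=(7.688, 10.552, 8.556)
next step: t=0.220: state=(7.830, 10.666, 8.854) — z has crossed 8.6
linear interpolation between t=0.215 (8.55585) and t=0.220 (8.85412) → t≈0.216

t = 0.216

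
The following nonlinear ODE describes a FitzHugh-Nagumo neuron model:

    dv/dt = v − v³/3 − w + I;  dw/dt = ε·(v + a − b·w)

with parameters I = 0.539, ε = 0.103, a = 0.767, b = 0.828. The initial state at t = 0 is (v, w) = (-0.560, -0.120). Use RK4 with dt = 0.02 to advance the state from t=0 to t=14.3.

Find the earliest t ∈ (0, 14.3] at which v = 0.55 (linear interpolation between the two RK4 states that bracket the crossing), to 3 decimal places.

t=0.000: state=(-0.560, -0.120)
step 1 (dt=0.02): k1=(0.158, 0.032), k2=(0.158, 0.032), k3=(0.158, 0.032), k4=(0.159, 0.032); state += dt/6·(k1+2k2+2k3+k4)
t=0.020: state=(-0.557, -0.119)
t=0.040: state=(-0.554, -0.119)
t=0.060: state=(-0.550, -0.118)
continuing one RK4 step at a time; state shown every 25 steps (Δt=0.5):
t=0.500: state=(-0.470, -0.102)
t=1.000: state=(-0.349, -0.080)
t=1.500: state=(-0.177, -0.052)
t=2.000: state=(0.081, -0.014)
t=2.500: state=(0.472, 0.039)
t=2.580: state=(0.549, 0.049)
next step: t=2.600: state=(0.569, 0.052) — v has crossed 0.55
linear interpolation between t=2.580 (0.54877) and t=2.600 (0.56855) → t≈2.581

t = 2.581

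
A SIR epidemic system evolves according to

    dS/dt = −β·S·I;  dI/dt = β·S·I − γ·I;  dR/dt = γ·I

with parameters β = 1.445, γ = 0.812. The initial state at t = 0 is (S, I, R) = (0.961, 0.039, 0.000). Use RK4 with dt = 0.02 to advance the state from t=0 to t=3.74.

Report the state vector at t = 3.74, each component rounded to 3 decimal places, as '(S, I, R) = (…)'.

t=0.000: state=(0.961, 0.039, 0.000)
step 1 (dt=0.02): k1=(-0.054, 0.022, 0.032), k2=(-0.054, 0.023, 0.032), k3=(-0.054, 0.023, 0.032), k4=(-0.055, 0.023, 0.032); state += dt/6·(k1+2k2+2k3+k4)
t=0.020: state=(0.960, 0.039, 0.001)
t=0.040: state=(0.959, 0.040, 0.001)
t=0.060: state=(0.958, 0.040, 0.002)
continuing one RK4 step at a time; state shown every 10 steps (Δt=0.2):
t=0.200: state=(0.950, 0.044, 0.007)
t=0.400: state=(0.937, 0.049, 0.014)
t=0.600: state=(0.923, 0.054, 0.023)
t=0.800: state=(0.908, 0.060, 0.032)
t=1.000: state=(0.892, 0.066, 0.042)
t=1.200: state=(0.874, 0.073, 0.053)
t=1.400: state=(0.855, 0.079, 0.066)
t=1.600: state=(0.835, 0.086, 0.079)
t=1.800: state=(0.813, 0.093, 0.094)
t=2.000: state=(0.791, 0.100, 0.109)
t=2.200: state=(0.768, 0.106, 0.126)
t=2.400: state=(0.744, 0.112, 0.144)
t=2.600: state=(0.720, 0.118, 0.162)
t=2.800: state=(0.695, 0.123, 0.182)
t=3.000: state=(0.670, 0.127, 0.202)
t=3.200: state=(0.646, 0.131, 0.223)
t=3.400: state=(0.622, 0.134, 0.245)
t=3.600: state=(0.598, 0.135, 0.267)
t=3.740: state=(0.582, 0.136, 0.282)

(S, I, R) = (0.582, 0.136, 0.282)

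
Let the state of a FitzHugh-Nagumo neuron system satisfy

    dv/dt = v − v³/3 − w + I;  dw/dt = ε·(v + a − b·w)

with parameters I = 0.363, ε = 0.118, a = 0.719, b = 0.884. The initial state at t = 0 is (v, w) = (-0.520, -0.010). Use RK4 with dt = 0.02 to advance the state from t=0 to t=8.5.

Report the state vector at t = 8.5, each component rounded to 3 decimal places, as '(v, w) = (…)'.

(v, w) = (-1.206, -0.313)

t=0.000: state=(-0.520, -0.010)
step 1 (dt=0.02): k1=(-0.100, 0.025), k2=(-0.101, 0.024), k3=(-0.101, 0.024), k4=(-0.102, 0.024); state += dt/6·(k1+2k2+2k3+k4)
t=0.020: state=(-0.522, -0.010)
t=0.040: state=(-0.524, -0.009)
t=0.060: state=(-0.526, -0.009)
continuing one RK4 step at a time; state shown every 25 steps (Δt=0.5):
t=0.500: state=(-0.583, 0.000)
t=1.000: state=(-0.675, 0.006)
t=1.500: state=(-0.797, 0.004)
t=2.000: state=(-0.940, -0.004)
t=2.500: state=(-1.085, -0.021)
t=3.000: state=(-1.208, -0.045)
t=3.500: state=(-1.295, -0.073)
t=4.000: state=(-1.345, -0.104)
t=4.500: state=(-1.365, -0.136)
t=5.000: state=(-1.366, -0.166)
t=5.500: state=(-1.354, -0.195)
t=6.000: state=(-1.336, -0.221)
t=6.500: state=(-1.313, -0.244)
t=7.000: state=(-1.287, -0.265)
t=7.500: state=(-1.261, -0.284)
t=8.000: state=(-1.234, -0.300)
t=8.500: state=(-1.206, -0.313)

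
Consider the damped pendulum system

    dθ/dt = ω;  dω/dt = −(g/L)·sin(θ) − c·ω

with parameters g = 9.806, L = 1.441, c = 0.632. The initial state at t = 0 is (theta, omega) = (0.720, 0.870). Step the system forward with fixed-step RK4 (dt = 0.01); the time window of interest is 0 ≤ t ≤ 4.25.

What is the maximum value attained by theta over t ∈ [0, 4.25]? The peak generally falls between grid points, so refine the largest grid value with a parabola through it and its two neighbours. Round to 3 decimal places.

max theta = 0.795

t=0.000: state=(0.720, 0.870)
step 1 (dt=0.01): k1=(0.870, -5.037), k2=(0.845, -5.043), k3=(0.845, -5.043), k4=(0.820, -5.048); state += dt/6·(k1+2k2+2k3+k4)
t=0.010: state=(0.728, 0.820)
t=0.020: state=(0.736, 0.769)
t=0.030: state=(0.744, 0.718)
continuing one RK4 step at a time; state shown every 20 steps (Δt=0.2):
t=0.200: state=(0.793, -0.127)
t=0.400: state=(0.679, -0.982)
t=0.600: state=(0.421, -1.539)
t=0.800: state=(0.092, -1.677)
t=1.000: state=(-0.221, -1.385)
t=1.200: state=(-0.442, -0.790)
t=1.400: state=(-0.530, -0.085)
t=1.600: state=(-0.481, 0.555)
t=1.800: state=(-0.321, 0.994)
t=2.000: state=(-0.102, 1.145)
t=2.200: state=(0.116, 0.994)
t=2.400: state=(0.280, 0.614)
t=2.600: state=(0.355, 0.132)
t=2.800: state=(0.334, -0.325)
t=3.000: state=(0.234, -0.650)
t=3.200: state=(0.088, -0.778)
t=3.400: state=(-0.063, -0.697)
t=3.600: state=(-0.180, -0.453)
t=3.800: state=(-0.239, -0.125)
t=4.000: state=(-0.231, 0.194)
t=4.200: state=(-0.167, 0.427)
t=4.250: state=(-0.145, 0.466)
largest grid value and its neighbours: theta(0.160)=0.79462, theta(0.170)=0.79505, theta(0.180)=0.79498
parabola through these three points peaks at t≈0.174 with theta≈0.79508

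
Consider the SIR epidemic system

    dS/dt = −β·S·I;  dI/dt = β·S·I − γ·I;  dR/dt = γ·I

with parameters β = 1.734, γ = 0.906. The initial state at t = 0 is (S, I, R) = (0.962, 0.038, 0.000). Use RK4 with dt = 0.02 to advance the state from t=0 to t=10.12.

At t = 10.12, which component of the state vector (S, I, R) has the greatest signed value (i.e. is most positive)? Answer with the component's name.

largest component: R

t=0.000: state=(0.962, 0.038, 0.000)
step 1 (dt=0.02): k1=(-0.063, 0.029, 0.034), k2=(-0.064, 0.029, 0.035), k3=(-0.064, 0.029, 0.035), k4=(-0.064, 0.029, 0.035); state += dt/6·(k1+2k2+2k3+k4)
t=0.020: state=(0.961, 0.039, 0.001)
t=0.040: state=(0.959, 0.039, 0.001)
t=0.060: state=(0.958, 0.040, 0.002)
continuing one RK4 step at a time; state shown every 25 steps (Δt=0.5):
t=0.500: state=(0.924, 0.055, 0.021)
t=1.000: state=(0.874, 0.076, 0.050)
t=1.500: state=(0.810, 0.100, 0.090)
t=2.000: state=(0.734, 0.125, 0.141)
t=2.500: state=(0.653, 0.145, 0.202)
t=3.000: state=(0.573, 0.156, 0.271)
t=3.500: state=(0.499, 0.158, 0.342)
t=4.000: state=(0.437, 0.151, 0.413)
t=4.500: state=(0.385, 0.137, 0.478)
t=5.000: state=(0.345, 0.119, 0.536)
t=5.500: state=(0.314, 0.101, 0.586)
t=6.000: state=(0.290, 0.083, 0.627)
t=6.500: state=(0.271, 0.067, 0.661)
t=7.000: state=(0.257, 0.054, 0.689)
t=7.500: state=(0.247, 0.043, 0.710)
t=8.000: state=(0.239, 0.033, 0.728)
t=8.500: state=(0.233, 0.026, 0.741)
t=9.000: state=(0.228, 0.020, 0.751)
t=9.500: state=(0.225, 0.016, 0.760)
t=10.000: state=(0.222, 0.012, 0.766)
t=10.120: state=(0.222, 0.011, 0.767)
compare at T: S=0.222, I=0.011, R=0.767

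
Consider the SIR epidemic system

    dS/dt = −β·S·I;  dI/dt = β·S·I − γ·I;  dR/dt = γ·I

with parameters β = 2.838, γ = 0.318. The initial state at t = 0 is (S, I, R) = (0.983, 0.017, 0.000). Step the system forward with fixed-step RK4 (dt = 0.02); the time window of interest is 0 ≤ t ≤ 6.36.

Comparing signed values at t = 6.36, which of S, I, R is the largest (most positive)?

largest component: R

t=0.000: state=(0.983, 0.017, 0.000)
step 1 (dt=0.02): k1=(-0.047, 0.042, 0.005), k2=(-0.049, 0.043, 0.006), k3=(-0.049, 0.043, 0.006), k4=(-0.050, 0.044, 0.006); state += dt/6·(k1+2k2+2k3+k4)
t=0.020: state=(0.982, 0.018, 0.000)
t=0.040: state=(0.981, 0.019, 0.000)
t=0.060: state=(0.980, 0.020, 0.000)
continuing one RK4 step at a time; state shown every 25 steps (Δt=0.5):
t=0.500: state=(0.938, 0.057, 0.005)
t=1.000: state=(0.808, 0.170, 0.022)
t=1.500: state=(0.550, 0.385, 0.065)
t=2.000: state=(0.273, 0.584, 0.144)
t=2.500: state=(0.112, 0.645, 0.243)
t=3.000: state=(0.046, 0.611, 0.344)
t=3.500: state=(0.020, 0.544, 0.436)
t=4.000: state=(0.010, 0.474, 0.516)
t=4.500: state=(0.005, 0.408, 0.587)
t=5.000: state=(0.003, 0.350, 0.647)
t=5.500: state=(0.002, 0.300, 0.698)
t=6.000: state=(0.001, 0.256, 0.742)
t=6.360: state=(0.001, 0.229, 0.770)
compare at T: S=0.001, I=0.229, R=0.770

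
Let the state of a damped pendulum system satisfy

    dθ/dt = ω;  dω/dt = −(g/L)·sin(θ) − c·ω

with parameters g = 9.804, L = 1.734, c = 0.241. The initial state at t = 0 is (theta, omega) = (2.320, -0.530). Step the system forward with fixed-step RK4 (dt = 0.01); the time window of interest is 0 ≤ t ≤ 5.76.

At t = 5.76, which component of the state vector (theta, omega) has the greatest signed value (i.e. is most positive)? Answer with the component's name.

t=0.000: state=(2.320, -0.530)
step 1 (dt=0.01): k1=(-0.530, -4.012), k2=(-0.550, -4.018), k3=(-0.550, -4.018), k4=(-0.570, -4.024); state += dt/6·(k1+2k2+2k3+k4)
t=0.010: state=(2.314, -0.570)
t=0.020: state=(2.309, -0.610)
t=0.030: state=(2.302, -0.651)
continuing one RK4 step at a time; state shown every 20 steps (Δt=0.2):
t=0.200: state=(2.131, -1.370)
t=0.400: state=(1.764, -2.321)
t=0.600: state=(1.201, -3.298)
t=0.800: state=(0.467, -3.947)
t=1.000: state=(-0.326, -3.832)
t=1.200: state=(-1.015, -2.964)
t=1.400: state=(-1.491, -1.779)
t=1.600: state=(-1.727, -0.596)
t=1.800: state=(-1.734, 0.519)
t=2.000: state=(-1.522, 1.593)
t=2.200: state=(-1.102, 2.582)
t=2.400: state=(-0.510, 3.252)
t=2.600: state=(0.156, 3.288)
t=2.800: state=(0.758, 2.640)
t=3.000: state=(1.186, 1.599)
t=3.200: state=(1.392, 0.460)
t=3.400: state=(1.372, -0.650)
t=3.600: state=(1.138, -1.671)
t=3.800: state=(0.717, -2.477)
t=4.000: state=(0.177, -2.836)
t=4.200: state=(-0.376, -2.587)
t=4.400: state=(-0.824, -1.834)
t=4.600: state=(-1.093, -0.836)
t=4.800: state=(-1.156, 0.207)
t=5.000: state=(-1.015, 1.181)
t=5.200: state=(-0.696, 1.964)
t=5.400: state=(-0.254, 2.377)
t=5.600: state=(0.220, 2.280)
t=5.760: state=(0.555, 1.854)
compare at T: theta=0.555, omega=1.854

largest component: omega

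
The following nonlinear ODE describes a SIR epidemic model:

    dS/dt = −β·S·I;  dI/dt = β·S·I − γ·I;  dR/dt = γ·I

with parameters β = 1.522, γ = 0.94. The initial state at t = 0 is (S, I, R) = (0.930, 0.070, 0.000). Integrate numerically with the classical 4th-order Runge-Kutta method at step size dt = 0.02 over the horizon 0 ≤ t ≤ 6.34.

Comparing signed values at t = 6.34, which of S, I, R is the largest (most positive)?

largest component: R

t=0.000: state=(0.930, 0.070, 0.000)
step 1 (dt=0.02): k1=(-0.099, 0.033, 0.066), k2=(-0.099, 0.033, 0.066), k3=(-0.099, 0.033, 0.066), k4=(-0.100, 0.033, 0.066); state += dt/6·(k1+2k2+2k3+k4)
t=0.020: state=(0.928, 0.071, 0.001)
t=0.040: state=(0.926, 0.071, 0.003)
t=0.060: state=(0.924, 0.072, 0.004)
continuing one RK4 step at a time; state shown every 25 steps (Δt=0.5):
t=0.500: state=(0.876, 0.087, 0.037)
t=1.000: state=(0.815, 0.104, 0.082)
t=1.500: state=(0.749, 0.117, 0.134)
t=2.000: state=(0.682, 0.126, 0.191)
t=2.500: state=(0.619, 0.130, 0.252)
t=3.000: state=(0.561, 0.127, 0.312)
t=3.500: state=(0.511, 0.119, 0.370)
t=4.000: state=(0.468, 0.108, 0.424)
t=4.500: state=(0.434, 0.095, 0.471)
t=5.000: state=(0.405, 0.082, 0.513)
t=5.500: state=(0.383, 0.069, 0.548)
t=6.000: state=(0.365, 0.057, 0.578)
t=6.340: state=(0.355, 0.050, 0.595)
compare at T: S=0.355, I=0.050, R=0.595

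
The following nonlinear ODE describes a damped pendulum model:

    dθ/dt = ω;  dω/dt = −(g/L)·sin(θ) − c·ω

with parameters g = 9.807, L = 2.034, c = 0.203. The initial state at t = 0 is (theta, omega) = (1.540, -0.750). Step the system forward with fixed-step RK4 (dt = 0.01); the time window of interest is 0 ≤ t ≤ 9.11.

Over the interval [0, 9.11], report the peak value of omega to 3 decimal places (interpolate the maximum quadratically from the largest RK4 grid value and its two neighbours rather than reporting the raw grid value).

max omega = 2.502

t=0.000: state=(1.540, -0.750)
step 1 (dt=0.01): k1=(-0.750, -4.667), k2=(-0.773, -4.662), k3=(-0.773, -4.662), k4=(-0.797, -4.656); state += dt/6·(k1+2k2+2k3+k4)
t=0.010: state=(1.532, -0.797)
t=0.020: state=(1.524, -0.843)
t=0.030: state=(1.515, -0.890)
continuing one RK4 step at a time; state shown every 50 steps (Δt=0.5):
t=0.500: state=(0.630, -2.705)
t=1.000: state=(-0.743, -2.257)
t=1.500: state=(-1.322, 0.007)
t=2.000: state=(-0.774, 2.051)
t=2.500: state=(0.414, 2.234)
t=3.000: state=(1.097, 0.342)
t=3.500: state=(0.751, -1.613)
t=4.000: state=(-0.255, -2.015)
t=4.500: state=(-0.917, -0.444)
t=5.000: state=(-0.668, 1.339)
t=5.500: state=(0.191, 1.757)
t=6.000: state=(0.779, 0.411)
t=6.500: state=(0.567, -1.167)
t=7.000: state=(-0.177, -1.506)
t=7.500: state=(-0.672, -0.314)
t=8.000: state=(-0.464, 1.052)
t=8.500: state=(0.184, 1.274)
t=9.000: state=(0.583, 0.196)
t=9.110: state=(0.589, -0.100)
largest grid value and its neighbours: omega(2.270)=2.50081, omega(2.280)=2.50197, omega(2.290)=2.50192
parabola through these three points peaks at t≈2.285 with omega≈2.50209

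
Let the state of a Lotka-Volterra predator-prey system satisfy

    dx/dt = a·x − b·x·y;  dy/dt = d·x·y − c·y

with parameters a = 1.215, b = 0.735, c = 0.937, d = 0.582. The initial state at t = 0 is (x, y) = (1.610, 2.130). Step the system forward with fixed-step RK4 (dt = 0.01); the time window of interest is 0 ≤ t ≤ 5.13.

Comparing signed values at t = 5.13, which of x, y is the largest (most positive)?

t=0.000: state=(1.610, 2.130)
step 1 (dt=0.01): k1=(-0.564, 0.000), k2=(-0.563, -0.003), k3=(-0.563, -0.003), k4=(-0.562, -0.007); state += dt/6·(k1+2k2+2k3+k4)
t=0.010: state=(1.604, 2.130)
t=0.020: state=(1.599, 2.130)
t=0.030: state=(1.593, 2.130)
continuing one RK4 step at a time; state shown every 20 steps (Δt=0.2):
t=0.200: state=(1.502, 2.116)
t=0.400: state=(1.407, 2.078)
t=0.600: state=(1.327, 2.020)
t=0.800: state=(1.264, 1.947)
t=1.000: state=(1.218, 1.865)
t=1.200: state=(1.188, 1.778)
t=1.400: state=(1.174, 1.691)
t=1.600: state=(1.174, 1.607)
t=1.800: state=(1.189, 1.529)
t=2.000: state=(1.218, 1.458)
t=2.200: state=(1.259, 1.396)
t=2.400: state=(1.313, 1.344)
t=2.600: state=(1.378, 1.303)
t=2.800: state=(1.454, 1.274)
t=3.000: state=(1.539, 1.257)
t=3.200: state=(1.632, 1.254)
t=3.400: state=(1.730, 1.264)
t=3.600: state=(1.829, 1.289)
t=3.800: state=(1.924, 1.330)
t=4.000: state=(2.009, 1.386)
t=4.200: state=(2.079, 1.459)
t=4.400: state=(2.126, 1.545)
t=4.600: state=(2.145, 1.643)
t=4.800: state=(2.132, 1.748)
t=5.000: state=(2.086, 1.853)
t=5.130: state=(2.040, 1.918)
compare at T: x=2.040, y=1.918

largest component: x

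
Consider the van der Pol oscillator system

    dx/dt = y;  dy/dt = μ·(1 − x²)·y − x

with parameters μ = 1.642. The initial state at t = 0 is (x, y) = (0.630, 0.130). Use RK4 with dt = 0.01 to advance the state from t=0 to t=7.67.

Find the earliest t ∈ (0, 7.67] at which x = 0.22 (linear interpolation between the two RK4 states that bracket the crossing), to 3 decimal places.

t = 1.200

t=0.000: state=(0.630, 0.130)
step 1 (dt=0.01): k1=(0.130, -0.501), k2=(0.127, -0.505), k3=(0.127, -0.505), k4=(0.125, -0.508); state += dt/6·(k1+2k2+2k3+k4)
t=0.010: state=(0.631, 0.125)
t=0.020: state=(0.632, 0.120)
t=0.030: state=(0.634, 0.115)
continuing one RK4 step at a time; state shown every 25 steps (Δt=0.25):
t=0.250: state=(0.645, -0.015)
t=0.500: state=(0.619, -0.200)
t=0.750: state=(0.541, -0.431)
t=1.000: state=(0.398, -0.733)
t=1.190: state=(0.230, -1.041)
next step: t=1.200: state=(0.220, -1.059) — x has crossed 0.22
linear interpolation between t=1.190 (0.23045) and t=1.200 (0.21995) → t≈1.200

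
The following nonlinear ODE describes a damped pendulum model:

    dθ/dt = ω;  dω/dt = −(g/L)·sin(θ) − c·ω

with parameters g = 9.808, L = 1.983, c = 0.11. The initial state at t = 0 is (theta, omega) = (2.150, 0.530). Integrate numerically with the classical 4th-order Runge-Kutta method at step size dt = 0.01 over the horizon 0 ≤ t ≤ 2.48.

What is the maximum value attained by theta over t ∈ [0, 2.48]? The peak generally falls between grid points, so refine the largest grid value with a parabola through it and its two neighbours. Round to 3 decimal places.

max theta = 2.184

t=0.000: state=(2.150, 0.530)
step 1 (dt=0.01): k1=(0.530, -4.198), k2=(0.509, -4.188), k3=(0.509, -4.188), k4=(0.488, -4.179); state += dt/6·(k1+2k2+2k3+k4)
t=0.010: state=(2.155, 0.488)
t=0.020: state=(2.160, 0.446)
t=0.030: state=(2.164, 0.405)
continuing one RK4 step at a time; state shown every 10 steps (Δt=0.1):
t=0.100: state=(2.182, 0.118)
t=0.200: state=(2.174, -0.286)
t=0.300: state=(2.125, -0.694)
t=0.400: state=(2.035, -1.115)
t=0.500: state=(1.901, -1.556)
t=0.600: state=(1.723, -2.015)
t=0.700: state=(1.498, -2.483)
t=0.800: state=(1.227, -2.936)
t=0.900: state=(0.912, -3.335)
t=1.000: state=(0.563, -3.628)
t=1.100: state=(0.192, -3.769)
t=1.200: state=(-0.185, -3.729)
t=1.300: state=(-0.548, -3.512)
t=1.400: state=(-0.882, -3.152)
t=1.500: state=(-1.175, -2.696)
t=1.600: state=(-1.420, -2.194)
t=1.700: state=(-1.614, -1.679)
t=1.800: state=(-1.756, -1.173)
t=1.900: state=(-1.849, -0.682)
t=2.000: state=(-1.893, -0.205)
t=2.100: state=(-1.890, 0.263)
t=2.200: state=(-1.840, 0.731)
t=2.300: state=(-1.744, 1.202)
t=2.400: state=(-1.600, 1.678)
t=2.480: state=(-1.450, 2.056)
largest grid value and its neighbours: theta(0.120)=2.18383, theta(0.130)=2.18400, theta(0.140)=2.18376
parabola through these three points peaks at t≈0.129 with theta≈2.18400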